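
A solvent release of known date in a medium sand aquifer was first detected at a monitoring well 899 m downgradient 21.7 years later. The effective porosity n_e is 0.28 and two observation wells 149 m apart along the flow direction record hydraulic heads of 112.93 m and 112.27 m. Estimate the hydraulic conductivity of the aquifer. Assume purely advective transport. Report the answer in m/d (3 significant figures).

Hydraulic gradient i = (112.93 − 112.27) / 149 = 0.66 / 149 = 0.004430
t = 21.7 years = 7921 d
v = L / t = 899 / 7921 = 0.1135 m/d
K = v · n / i = 0.1135 × 0.28 / 0.004430 = 7.17 m/d

7.17 m/d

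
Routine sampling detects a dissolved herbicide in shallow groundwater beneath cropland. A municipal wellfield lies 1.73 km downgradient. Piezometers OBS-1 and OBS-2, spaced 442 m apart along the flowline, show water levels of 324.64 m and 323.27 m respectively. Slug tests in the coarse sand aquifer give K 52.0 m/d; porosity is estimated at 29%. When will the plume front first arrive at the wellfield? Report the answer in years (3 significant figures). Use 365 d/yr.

8.53 years

Hydraulic gradient i = (324.64 − 323.27) / 442 = 1.37 / 442 = 0.003100
Specific discharge q = 52.0 × 0.003100 = 0.1612 m/d
v = Ki/n = 52.0·0.003100/0.29 = 0.5558 m/d
L = 1.73 km = 1730 m
t = L / v = 1730 / 0.5558 = 3113 d
   = 3113 / 365 = 8.53 yr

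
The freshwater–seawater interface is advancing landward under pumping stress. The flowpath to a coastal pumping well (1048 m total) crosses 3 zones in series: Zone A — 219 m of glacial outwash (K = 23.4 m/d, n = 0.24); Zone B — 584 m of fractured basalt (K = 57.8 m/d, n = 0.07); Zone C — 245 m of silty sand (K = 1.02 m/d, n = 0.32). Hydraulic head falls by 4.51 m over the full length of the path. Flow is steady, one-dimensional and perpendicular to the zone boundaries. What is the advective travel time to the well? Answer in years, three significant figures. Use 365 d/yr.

27.1 years

Steady 1-D flow in series ⇒ the Darcy flux q is identical in every zone and the zone head losses add (resistances L/K in series).
Σ(L/K) = 219/23.4 + 584/57.8 + 245/1.02 = 9.359 + 10.10 + 240.2 = 259.7 d
q = ΔH / Σ(L/K) = 4.51 / 259.7 = 0.01737 m/d (same in every zone)
Zone A: v = q/n = 0.01737/0.24 = 0.07237 m/d → t_A = 219/0.07237 = 3026 d
Zone B: v = q/n = 0.01737/0.07 = 0.2481 m/d → t_B = 584/0.2481 = 2354 d
Zone C: v = q/n = 0.01737/0.32 = 0.05428 m/d → t_C = 245/0.05428 = 4514 d
Total t = 3026 + 2354 + 4514 = 9894 d
   = 9894 / 365 = 27.1 yr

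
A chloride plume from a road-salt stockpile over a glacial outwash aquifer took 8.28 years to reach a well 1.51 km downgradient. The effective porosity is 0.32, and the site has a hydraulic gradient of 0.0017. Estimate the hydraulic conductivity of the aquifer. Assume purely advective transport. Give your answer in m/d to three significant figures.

t = 8.28 years = 3022 d
L = 1.51 km = 1510 m
v = L / t = 1510 / 3022 = 0.4996 m/d
K = v · n / i = 0.4996 × 0.32 / 0.0017 = 94.0 m/d

94.0 m/d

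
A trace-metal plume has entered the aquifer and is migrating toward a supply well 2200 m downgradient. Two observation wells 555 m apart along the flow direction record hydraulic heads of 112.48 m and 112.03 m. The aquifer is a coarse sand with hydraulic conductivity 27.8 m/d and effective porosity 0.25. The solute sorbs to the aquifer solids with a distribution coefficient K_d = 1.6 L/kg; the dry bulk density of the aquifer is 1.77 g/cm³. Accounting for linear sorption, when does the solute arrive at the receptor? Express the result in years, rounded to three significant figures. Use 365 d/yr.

Hydraulic gradient i = (112.48 − 112.03) / 555 = 0.45 / 555 = 8.108e-4
Darcy flux q = K·i = 27.8 × 8.108e-4 = 0.02254 m/d
v = Ki/n = 27.8·8.108e-4/0.25 = 0.09016 m/d
Retardation R = 1 + ρ_b·K_d/n = 1 + 1.77×1.6/0.25 = 12.33
Contaminant velocity v_c = v/R = 0.09016/12.33 = 0.007314 m/d
t = L/v_c = 2200/0.007314 = 300800 d
   = 300800/365 = 824 yr

824 years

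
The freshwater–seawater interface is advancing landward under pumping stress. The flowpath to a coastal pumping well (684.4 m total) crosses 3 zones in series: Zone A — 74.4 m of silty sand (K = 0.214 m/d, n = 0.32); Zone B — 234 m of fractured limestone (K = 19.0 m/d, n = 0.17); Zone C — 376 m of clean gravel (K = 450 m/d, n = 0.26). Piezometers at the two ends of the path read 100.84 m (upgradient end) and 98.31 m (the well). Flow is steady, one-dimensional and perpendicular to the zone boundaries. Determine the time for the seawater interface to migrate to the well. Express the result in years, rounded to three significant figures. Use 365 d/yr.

Total head drop ΔH = 100.84 − 98.31 = 2.53 m
Steady 1-D flow in series ⇒ the Darcy flux q is identical in every zone and the zone head losses add (resistances L/K in series).
Σ(L/K) = 74.4/0.214 + 234/19.0 + 376/450 = 347.7 + 12.32 + 0.8356 = 360.8 d
q = ΔH / Σ(L/K) = 2.53 / 360.8 = 0.007012 m/d (same in every zone)
Zone A: v = q/n = 0.007012/0.32 = 0.02191 m/d → t_A = 74.4/0.02191 = 3395 d
Zone B: v = q/n = 0.007012/0.17 = 0.04125 m/d → t_B = 234/0.04125 = 5673 d
Zone C: v = q/n = 0.007012/0.26 = 0.02697 m/d → t_C = 376/0.02697 = 13940 d
Total t = 3395 + 5673 + 13940 = 23010 d
   = 23010 / 365 = 63.0 yr

63.0 years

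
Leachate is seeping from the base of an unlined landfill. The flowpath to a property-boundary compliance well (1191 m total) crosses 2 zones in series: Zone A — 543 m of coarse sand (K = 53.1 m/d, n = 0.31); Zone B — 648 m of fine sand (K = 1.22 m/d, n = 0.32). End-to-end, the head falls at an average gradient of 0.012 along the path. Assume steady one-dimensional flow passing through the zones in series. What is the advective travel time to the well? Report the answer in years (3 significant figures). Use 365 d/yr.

Steady 1-D flow in series ⇒ the Darcy flux q is identical in every zone and the zone head losses add (resistances L/K in series).
Σ(L/K) = 543/53.1 + 648/1.22 = 10.23 + 531.1 = 541.4 d
K_eq = L_total / Σ(L/K) = 1191 / 541.4 = 2.200 m/d
q = K_eq · i = 2.200 × 0.012 = 0.02640 m/d (same in every zone)
Zone A: v = q/n = 0.02640/0.31 = 0.08516 m/d → t_A = 543/0.08516 = 6376 d
Zone B: v = q/n = 0.02640/0.32 = 0.08250 m/d → t_B = 648/0.08250 = 7855 d
Total t = 6376 + 7855 = 14230 d
   = 14230 / 365 = 39.0 yr

39.0 years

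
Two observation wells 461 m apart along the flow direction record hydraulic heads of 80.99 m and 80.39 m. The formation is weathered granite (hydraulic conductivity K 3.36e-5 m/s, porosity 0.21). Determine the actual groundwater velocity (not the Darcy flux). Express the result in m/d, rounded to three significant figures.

Hydraulic gradient i = (80.99 − 80.39) / 461 = 0.60 / 461 = 0.001302
K = 3.36e-5 m/s × 86400 s/d = 2.903 m/d
Darcy flux q = K·i = 2.903 × 0.001302 = 0.003778 m/d
v = Ki/n = 2.903·0.001302/0.21 = 0.01799 m/d

0.0180 m/d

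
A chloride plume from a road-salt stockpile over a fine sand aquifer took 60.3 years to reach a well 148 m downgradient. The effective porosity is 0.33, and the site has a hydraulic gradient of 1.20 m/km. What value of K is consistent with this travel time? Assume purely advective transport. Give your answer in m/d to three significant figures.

1.85 m/d

t = 60.3 years = 22010 d
v = L / t = 148 / 22010 = 0.006724 m/d
K = v · n / i = 0.006724 × 0.33 / 0.0012 = 1.85 m/d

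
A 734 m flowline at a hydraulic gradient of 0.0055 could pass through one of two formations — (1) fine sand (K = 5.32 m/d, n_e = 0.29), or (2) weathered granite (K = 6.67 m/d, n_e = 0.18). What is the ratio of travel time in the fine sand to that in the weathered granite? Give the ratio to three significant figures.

2.02

Unit 1 (fine sand): v = 5.32×0.0055/0.29 = 0.1009 m/d, t = 734/0.1009 = 7275 d
Unit 2 (weathered granite): v = 6.67×0.0055/0.18 = 0.2038 m/d, t = 734/0.2038 = 3601 d
t(fine sand) / t(weathered granite) = 7275/3601 = 2.02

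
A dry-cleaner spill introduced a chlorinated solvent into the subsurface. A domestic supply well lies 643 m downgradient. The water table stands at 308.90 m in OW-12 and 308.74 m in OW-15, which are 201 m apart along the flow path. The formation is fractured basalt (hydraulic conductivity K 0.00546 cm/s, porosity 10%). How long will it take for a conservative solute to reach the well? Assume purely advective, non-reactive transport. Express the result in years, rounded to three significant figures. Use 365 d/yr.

46.9 years

Hydraulic gradient i = (308.90 − 308.74) / 201 = 0.16 / 201 = 7.960e-4
K = 0.00546 cm/s × 864 = 4.717 m/d
Darcy flux q = K·i = 4.717 × 7.960e-4 = 0.003755 m/d
v = Ki/n = 4.717·7.960e-4/0.10 = 0.03755 m/d
t = L / v = 643 / 0.03755 = 17120 d
   = 17120 / 365 = 46.9 yr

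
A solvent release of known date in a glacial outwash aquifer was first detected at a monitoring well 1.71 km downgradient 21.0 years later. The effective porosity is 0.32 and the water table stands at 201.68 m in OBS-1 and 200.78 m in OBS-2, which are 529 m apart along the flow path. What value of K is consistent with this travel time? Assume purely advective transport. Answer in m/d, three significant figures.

Hydraulic gradient i = (201.68 − 200.78) / 529 = 0.90 / 529 = 0.001701
t = 21.0 years = 7665 d
L = 1.71 km = 1710 m
v = L / t = 1710 / 7665 = 0.2231 m/d
K = v · n / i = 0.2231 × 0.32 / 0.001701 = 42.0 m/d

42.0 m/d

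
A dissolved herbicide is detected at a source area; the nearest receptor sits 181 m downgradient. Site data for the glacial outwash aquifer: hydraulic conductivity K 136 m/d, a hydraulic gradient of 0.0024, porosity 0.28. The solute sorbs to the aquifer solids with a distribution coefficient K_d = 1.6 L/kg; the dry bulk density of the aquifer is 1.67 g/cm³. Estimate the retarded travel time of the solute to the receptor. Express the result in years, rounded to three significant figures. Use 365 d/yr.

Specific discharge q = 136 × 0.0024 = 0.3264 m/d
v_s = q/n_e = 0.3264/0.28 = 1.166 m/d
Retardation R = 1 + ρ_b·K_d/n = 1 + 1.67×1.6/0.28 = 10.54
Contaminant velocity v_c = v/R = 1.166/10.54 = 0.1106 m/d
t = L/v_c = 181/0.1106 = 1637 d
   = 1637/365 = 4.48 yr

4.48 years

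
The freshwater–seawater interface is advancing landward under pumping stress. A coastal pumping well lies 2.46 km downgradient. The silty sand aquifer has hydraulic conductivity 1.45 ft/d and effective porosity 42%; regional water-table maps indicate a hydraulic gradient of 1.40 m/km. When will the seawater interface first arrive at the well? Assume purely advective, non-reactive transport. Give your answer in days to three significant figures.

1.67e6 days

K = 1.45 ft/d × 0.3048 = 0.4420 m/d
q = Ki = 0.4420 × 0.0014 = 6.187e-4 m/d
Seepage velocity v = q / n = 6.187e-4 / 0.42 = 0.001473 m/d
L = 2.46 km = 2460 m
t = L / v = 2460 / 0.001473 = 1.670e6 d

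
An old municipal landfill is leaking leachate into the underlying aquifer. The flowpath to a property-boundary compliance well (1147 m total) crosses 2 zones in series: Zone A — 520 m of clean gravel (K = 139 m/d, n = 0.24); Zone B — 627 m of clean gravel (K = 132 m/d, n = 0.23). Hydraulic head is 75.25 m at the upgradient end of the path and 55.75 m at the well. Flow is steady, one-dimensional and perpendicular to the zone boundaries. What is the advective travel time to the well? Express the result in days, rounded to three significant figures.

Total head drop ΔH = 75.25 − 55.75 = 19.50 m
Steady 1-D flow in series ⇒ the Darcy flux q is identical in every zone and the zone head losses add (resistances L/K in series).
Σ(L/K) = 520/139 + 627/132 = 3.741 + 4.750 = 8.491 d
q = ΔH / Σ(L/K) = 19.50 / 8.491 = 2.297 m/d (same in every zone)
Zone A: v = q/n = 2.297/0.24 = 9.569 m/d → t_A = 520/9.569 = 54.34 d
Zone B: v = q/n = 2.297/0.23 = 9.985 m/d → t_B = 627/9.985 = 62.79 d
Total t = 54.34 + 62.79 = 117.1 d

117 days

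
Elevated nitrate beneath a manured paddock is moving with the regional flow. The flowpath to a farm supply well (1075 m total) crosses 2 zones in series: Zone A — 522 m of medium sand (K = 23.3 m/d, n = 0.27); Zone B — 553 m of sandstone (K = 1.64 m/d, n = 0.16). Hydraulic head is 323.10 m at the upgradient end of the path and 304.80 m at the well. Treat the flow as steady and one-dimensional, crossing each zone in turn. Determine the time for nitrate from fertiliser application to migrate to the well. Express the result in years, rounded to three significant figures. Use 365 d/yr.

Total head drop ΔH = 323.10 − 304.80 = 18.30 m
Steady 1-D flow in series ⇒ the Darcy flux q is identical in every zone and the zone head losses add (resistances L/K in series).
Σ(L/K) = 522/23.3 + 553/1.64 = 22.40 + 337.2 = 359.6 d
q = ΔH / Σ(L/K) = 18.30 / 359.6 = 0.05089 m/d (same in every zone)
Zone A: v = q/n = 0.05089/0.27 = 0.1885 m/d → t_A = 522/0.1885 = 2769 d
Zone B: v = q/n = 0.05089/0.16 = 0.3181 m/d → t_B = 553/0.3181 = 1739 d
Total t = 2769 + 1739 = 4508 d
   = 4508 / 365 = 12.4 yr

12.4 years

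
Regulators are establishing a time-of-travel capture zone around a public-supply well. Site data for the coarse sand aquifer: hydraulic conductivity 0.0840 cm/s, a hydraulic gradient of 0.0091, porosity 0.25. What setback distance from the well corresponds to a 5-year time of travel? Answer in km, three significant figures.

K = 0.0840 cm/s × 864 = 72.58 m/d
Specific discharge q = 72.58 × 0.0091 = 0.6604 m/d
Average linear velocity = 0.6604 / 0.25 = 2.642 m/d
T = 5 yr × 365 = 1825 d
L = v × T = 2.642 × 1825 = 4821 m
   = 4.82 km

4.82 km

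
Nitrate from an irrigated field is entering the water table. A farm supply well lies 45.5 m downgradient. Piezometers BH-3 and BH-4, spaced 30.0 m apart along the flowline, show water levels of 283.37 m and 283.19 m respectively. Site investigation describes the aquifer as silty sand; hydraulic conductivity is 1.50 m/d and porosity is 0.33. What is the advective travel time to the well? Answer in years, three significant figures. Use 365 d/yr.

4.57 years

Hydraulic gradient i = (283.37 − 283.19) / 30.0 = 0.18 / 30.0 = 0.006000
q = Ki = 1.50 × 0.006000 = 0.009000 m/d
Seepage velocity v = q / n = 0.009000 / 0.33 = 0.02727 m/d
t = L / v = 45.5 / 0.02727 = 1668 d
   = 1668 / 365 = 4.57 yr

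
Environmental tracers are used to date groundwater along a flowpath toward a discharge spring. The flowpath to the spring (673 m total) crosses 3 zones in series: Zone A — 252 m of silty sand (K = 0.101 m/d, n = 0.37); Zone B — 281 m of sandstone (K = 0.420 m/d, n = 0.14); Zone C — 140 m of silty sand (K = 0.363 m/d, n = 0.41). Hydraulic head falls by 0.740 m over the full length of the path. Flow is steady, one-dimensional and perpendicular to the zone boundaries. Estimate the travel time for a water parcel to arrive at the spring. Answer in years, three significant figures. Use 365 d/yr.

Steady 1-D flow in series ⇒ the Darcy flux q is identical in every zone and the zone head losses add (resistances L/K in series).
Σ(L/K) = 252/0.101 + 281/0.420 + 140/0.363 = 2495 + 669.0 + 385.7 = 3550 d
q = ΔH / Σ(L/K) = 0.740 / 3550 = 2.085e-4 m/d (same in every zone)
Zone A: v = q/n = 2.085e-4/0.37 = 5.634e-4 m/d → t_A = 252/5.634e-4 = 447300 d
Zone B: v = q/n = 2.085e-4/0.14 = 0.001489 m/d → t_B = 281/0.001489 = 188700 d
Zone C: v = q/n = 2.085e-4/0.41 = 5.084e-4 m/d → t_C = 140/5.084e-4 = 275300 d
Total t = 447300 + 188700 + 275300 = 911300 d
   = 911300 / 365 = 2500 yr

2500 years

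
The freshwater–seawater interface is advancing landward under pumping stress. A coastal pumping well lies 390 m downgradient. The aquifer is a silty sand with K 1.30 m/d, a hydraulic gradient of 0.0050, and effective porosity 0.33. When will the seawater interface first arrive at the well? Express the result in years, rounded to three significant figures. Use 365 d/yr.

Specific discharge q = 1.30 × 0.0050 = 0.006500 m/d
Seepage velocity v = q / n = 0.006500 / 0.33 = 0.01970 m/d
t = L / v = 390 / 0.01970 = 19800 d
   = 19800 / 365 = 54.2 yr

54.2 years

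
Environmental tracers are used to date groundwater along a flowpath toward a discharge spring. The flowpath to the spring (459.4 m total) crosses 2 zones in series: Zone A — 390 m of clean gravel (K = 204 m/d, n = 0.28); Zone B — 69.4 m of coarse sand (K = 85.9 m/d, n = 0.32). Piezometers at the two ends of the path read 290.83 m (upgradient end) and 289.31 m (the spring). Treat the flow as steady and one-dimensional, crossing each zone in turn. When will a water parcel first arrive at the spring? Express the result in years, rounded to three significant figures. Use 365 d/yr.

0.644 years

Total head drop ΔH = 290.83 − 289.31 = 1.52 m
Continuity: the same q passes through each zone, so ΔH = q·Σ(L_j/K_j) — the zones act as resistances in series.
Σ(L/K) = 390/204 + 69.4/85.9 = 1.912 + 0.8079 = 2.720 d
q = ΔH / Σ(L/K) = 1.52 / 2.720 = 0.5589 m/d (same in every zone)
Zone A: v = q/n = 0.5589/0.28 = 1.996 m/d → t_A = 390/1.996 = 195.4 d
Zone B: v = q/n = 0.5589/0.32 = 1.747 m/d → t_B = 69.4/1.747 = 39.74 d
Total t = 195.4 + 39.74 = 235.1 d
   = 235.1 / 365 = 0.644 yr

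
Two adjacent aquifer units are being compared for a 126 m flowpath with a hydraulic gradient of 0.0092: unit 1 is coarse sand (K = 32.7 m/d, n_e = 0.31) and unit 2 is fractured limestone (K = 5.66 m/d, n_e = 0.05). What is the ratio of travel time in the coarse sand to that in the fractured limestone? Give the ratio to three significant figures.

Unit 1 (coarse sand): v = 32.7×0.0092/0.31 = 0.9705 m/d, t = 126/0.9705 = 129.8 d
Unit 2 (fractured limestone): v = 5.66×0.0092/0.05 = 1.041 m/d, t = 126/1.041 = 121.0 d
t(coarse sand) / t(fractured limestone) = 129.8/121.0 = 1.07

1.07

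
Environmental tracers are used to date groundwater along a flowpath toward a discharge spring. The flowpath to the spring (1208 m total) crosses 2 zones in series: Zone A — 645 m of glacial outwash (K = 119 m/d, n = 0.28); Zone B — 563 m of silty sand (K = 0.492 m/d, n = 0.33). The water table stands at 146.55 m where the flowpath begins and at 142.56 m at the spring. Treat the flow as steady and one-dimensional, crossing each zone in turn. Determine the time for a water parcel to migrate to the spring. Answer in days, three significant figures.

106000 days

Total head drop ΔH = 146.55 − 142.56 = 3.99 m
Steady 1-D flow in series ⇒ the Darcy flux q is identical in every zone and the zone head losses add (resistances L/K in series).
Σ(L/K) = 645/119 + 563/0.492 = 5.420 + 1144 = 1150 d
q = ΔH / Σ(L/K) = 3.99 / 1150 = 0.003470 m/d (same in every zone)
Zone A: v = q/n = 0.003470/0.28 = 0.01239 m/d → t_A = 645/0.01239 = 52040 d
Zone B: v = q/n = 0.003470/0.33 = 0.01052 m/d → t_B = 563/0.01052 = 53540 d
Total t = 52040 + 53540 = 105600 d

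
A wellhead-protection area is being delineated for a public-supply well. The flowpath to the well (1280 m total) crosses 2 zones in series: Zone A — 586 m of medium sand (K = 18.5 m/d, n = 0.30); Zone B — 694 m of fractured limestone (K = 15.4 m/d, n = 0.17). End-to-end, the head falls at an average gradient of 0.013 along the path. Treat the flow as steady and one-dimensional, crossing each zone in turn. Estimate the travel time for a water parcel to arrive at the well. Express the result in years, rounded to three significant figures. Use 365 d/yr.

3.71 years

Continuity: the same q passes through each zone, so ΔH = q·Σ(L_j/K_j) — the zones act as resistances in series.
Σ(L/K) = 586/18.5 + 694/15.4 = 31.68 + 45.06 = 76.74 d
K_eq = L_total / Σ(L/K) = 1280 / 76.74 = 16.68 m/d
q = K_eq · i = 16.68 × 0.013 = 0.2168 m/d (same in every zone)
Zone A: v = q/n = 0.2168/0.30 = 0.7228 m/d → t_A = 586/0.7228 = 810.8 d
Zone B: v = q/n = 0.2168/0.17 = 1.275 m/d → t_B = 694/1.275 = 544.1 d
Total t = 810.8 + 544.1 = 1355 d
   = 1355 / 365 = 3.71 yr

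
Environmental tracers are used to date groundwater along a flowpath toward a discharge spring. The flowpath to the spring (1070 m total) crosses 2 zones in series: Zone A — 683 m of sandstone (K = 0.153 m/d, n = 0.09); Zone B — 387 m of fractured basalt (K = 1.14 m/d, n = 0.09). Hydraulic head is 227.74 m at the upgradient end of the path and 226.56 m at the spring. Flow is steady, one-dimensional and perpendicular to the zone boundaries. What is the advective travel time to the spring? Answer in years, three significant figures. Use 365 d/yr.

Total head drop ΔH = 227.74 − 226.56 = 1.18 m
Steady 1-D flow in series ⇒ the Darcy flux q is identical in every zone and the zone head losses add (resistances L/K in series).
Σ(L/K) = 683/0.153 + 387/1.14 = 4464 + 339.5 = 4804 d
q = ΔH / Σ(L/K) = 1.18 / 4804 = 2.457e-4 m/d (same in every zone)
Zone A: v = q/n = 2.457e-4/0.09 = 0.002729 m/d → t_A = 683/0.002729 = 250200 d
Zone B: v = q/n = 2.457e-4/0.09 = 0.002729 m/d → t_B = 387/0.002729 = 141800 d
Total t = 250200 + 141800 = 392000 d
   = 392000 / 365 = 1070 yr

1070 years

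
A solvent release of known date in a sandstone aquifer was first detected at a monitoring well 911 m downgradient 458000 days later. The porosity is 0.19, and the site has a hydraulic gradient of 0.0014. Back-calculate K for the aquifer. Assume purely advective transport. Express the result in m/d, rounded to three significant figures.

0.270 m/d

v = L / t = 911 / 458000 = 0.001989 m/d
K = v · n / i = 0.001989 × 0.19 / 0.0014 = 0.270 m/d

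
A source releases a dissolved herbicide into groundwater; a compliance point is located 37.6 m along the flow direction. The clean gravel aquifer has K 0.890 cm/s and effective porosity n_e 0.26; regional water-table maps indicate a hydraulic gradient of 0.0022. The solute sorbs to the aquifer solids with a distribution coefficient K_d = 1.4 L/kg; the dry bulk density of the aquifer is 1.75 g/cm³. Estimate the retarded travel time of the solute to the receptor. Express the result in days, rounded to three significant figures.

60.2 days

K = 0.890 cm/s × 864 = 769.0 m/d
Darcy flux q = K·i = 769.0 × 0.0022 = 1.692 m/d
Average linear velocity = 1.692 / 0.26 = 6.507 m/d
Retardation R = 1 + ρ_b·K_d/n = 1 + 1.75×1.4/0.26 = 10.42
Contaminant velocity v_c = v/R = 6.507/10.42 = 0.6242 m/d
t = L/v_c = 37.6/0.6242 = 60.23 d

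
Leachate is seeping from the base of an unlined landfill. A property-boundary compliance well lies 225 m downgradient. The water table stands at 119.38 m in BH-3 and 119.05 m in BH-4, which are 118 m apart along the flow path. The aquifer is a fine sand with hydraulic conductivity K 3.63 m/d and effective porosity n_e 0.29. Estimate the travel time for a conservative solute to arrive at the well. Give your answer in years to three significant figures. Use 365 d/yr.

17.6 years

Hydraulic gradient i = (119.38 − 119.05) / 118 = 0.33 / 118 = 0.002797
Specific discharge q = 3.63 × 0.002797 = 0.01015 m/d
Seepage velocity v = q / n = 0.01015 / 0.29 = 0.03501 m/d
t = L / v = 225 / 0.03501 = 6427 d
   = 6427 / 365 = 17.6 yr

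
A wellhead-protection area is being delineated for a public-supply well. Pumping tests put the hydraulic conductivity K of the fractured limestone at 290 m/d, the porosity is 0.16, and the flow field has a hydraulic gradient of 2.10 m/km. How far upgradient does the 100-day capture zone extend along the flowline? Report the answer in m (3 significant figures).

Darcy flux q = K·i = 290 × 0.0021 = 0.6090 m/d
v_s = q/n_e = 0.6090/0.16 = 3.806 m/d
L = v × T = 3.806 × 100 = 380.6 m

381 m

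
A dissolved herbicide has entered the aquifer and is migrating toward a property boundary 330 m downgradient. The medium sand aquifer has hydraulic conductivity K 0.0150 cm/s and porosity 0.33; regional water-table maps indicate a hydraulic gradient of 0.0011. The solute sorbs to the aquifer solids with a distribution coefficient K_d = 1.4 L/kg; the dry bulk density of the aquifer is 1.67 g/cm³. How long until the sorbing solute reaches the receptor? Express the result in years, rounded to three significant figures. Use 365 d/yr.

169 years

K = 0.0150 cm/s × 864 = 12.96 m/d
Specific discharge q = 12.96 × 0.0011 = 0.01426 m/d
v_s = q/n_e = 0.01426/0.33 = 0.04320 m/d
Retardation R = 1 + ρ_b·K_d/n = 1 + 1.67×1.4/0.33 = 8.085
Contaminant velocity v_c = v/R = 0.04320/8.085 = 0.005343 m/d
t = L/v_c = 330/0.005343 = 61760 d
   = 61760/365 = 169 yr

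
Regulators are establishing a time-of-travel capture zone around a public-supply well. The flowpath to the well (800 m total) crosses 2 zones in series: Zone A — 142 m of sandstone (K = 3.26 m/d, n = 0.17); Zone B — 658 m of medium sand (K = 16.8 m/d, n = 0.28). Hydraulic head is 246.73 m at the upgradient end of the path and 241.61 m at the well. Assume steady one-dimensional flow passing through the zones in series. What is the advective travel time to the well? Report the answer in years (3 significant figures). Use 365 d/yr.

9.22 years

Total head drop ΔH = 246.73 − 241.61 = 5.12 m
Steady 1-D flow in series ⇒ the Darcy flux q is identical in every zone and the zone head losses add (resistances L/K in series).
Σ(L/K) = 142/3.26 + 658/16.8 = 43.56 + 39.17 = 82.72 d
q = ΔH / Σ(L/K) = 5.12 / 82.72 = 0.06189 m/d (same in every zone)
Zone A: v = q/n = 0.06189/0.17 = 0.3641 m/d → t_A = 142/0.3641 = 390.0 d
Zone B: v = q/n = 0.06189/0.28 = 0.2210 m/d → t_B = 658/0.2210 = 2977 d
Total t = 390.0 + 2977 = 3367 d
   = 3367 / 365 = 9.22 yr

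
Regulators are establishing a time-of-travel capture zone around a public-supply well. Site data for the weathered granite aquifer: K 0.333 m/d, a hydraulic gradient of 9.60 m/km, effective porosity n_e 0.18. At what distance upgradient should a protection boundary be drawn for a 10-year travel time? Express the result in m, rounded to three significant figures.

64.8 m

q = Ki = 0.333 × 0.0096 = 0.003197 m/d
v_s = q/n_e = 0.003197/0.18 = 0.01776 m/d
T = 10 yr × 365 = 3650 d
L = v × T = 0.01776 × 3650 = 64.82 m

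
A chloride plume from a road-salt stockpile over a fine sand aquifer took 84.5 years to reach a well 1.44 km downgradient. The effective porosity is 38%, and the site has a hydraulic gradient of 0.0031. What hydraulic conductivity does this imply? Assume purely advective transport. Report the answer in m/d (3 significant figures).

5.72 m/d

t = 84.5 years = 30840 d
L = 1.44 km = 1440 m
v = L / t = 1440 / 30840 = 0.04669 m/d
K = v · n / i = 0.04669 × 0.38 / 0.0031 = 5.72 m/d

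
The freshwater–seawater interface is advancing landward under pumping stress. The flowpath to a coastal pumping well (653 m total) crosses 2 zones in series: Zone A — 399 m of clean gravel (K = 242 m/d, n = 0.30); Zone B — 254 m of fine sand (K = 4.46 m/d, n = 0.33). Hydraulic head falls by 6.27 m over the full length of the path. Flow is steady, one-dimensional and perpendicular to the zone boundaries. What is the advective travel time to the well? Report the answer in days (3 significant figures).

Continuity: the same q passes through each zone, so ΔH = q·Σ(L_j/K_j) — the zones act as resistances in series.
Σ(L/K) = 399/242 + 254/4.46 = 1.649 + 56.95 = 58.60 d
q = ΔH / Σ(L/K) = 6.27 / 58.60 = 0.1070 m/d (same in every zone)
Zone A: v = q/n = 0.1070/0.30 = 0.3567 m/d → t_A = 399/0.3567 = 1119 d
Zone B: v = q/n = 0.1070/0.33 = 0.3242 m/d → t_B = 254/0.3242 = 783.4 d
Total t = 1119 + 783.4 = 1902 d

1900 days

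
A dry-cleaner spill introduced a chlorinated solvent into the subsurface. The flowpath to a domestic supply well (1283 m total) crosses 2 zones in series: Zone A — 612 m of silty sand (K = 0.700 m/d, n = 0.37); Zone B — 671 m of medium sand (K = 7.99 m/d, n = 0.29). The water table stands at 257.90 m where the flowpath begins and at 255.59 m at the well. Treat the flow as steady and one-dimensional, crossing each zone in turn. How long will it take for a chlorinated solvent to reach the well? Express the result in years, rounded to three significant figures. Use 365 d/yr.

Total head drop ΔH = 257.90 − 255.59 = 2.31 m
Continuity: the same q passes through each zone, so ΔH = q·Σ(L_j/K_j) — the zones act as resistances in series.
Σ(L/K) = 612/0.700 + 671/7.99 = 874.3 + 83.98 = 958.3 d
q = ΔH / Σ(L/K) = 2.31 / 958.3 = 0.002411 m/d (same in every zone)
Zone A: v = q/n = 0.002411/0.37 = 0.006515 m/d → t_A = 612/0.006515 = 93930 d
Zone B: v = q/n = 0.002411/0.29 = 0.008312 m/d → t_B = 671/0.008312 = 80720 d
Total t = 93930 + 80720 = 174700 d
   = 174700 / 365 = 479 yr

479 years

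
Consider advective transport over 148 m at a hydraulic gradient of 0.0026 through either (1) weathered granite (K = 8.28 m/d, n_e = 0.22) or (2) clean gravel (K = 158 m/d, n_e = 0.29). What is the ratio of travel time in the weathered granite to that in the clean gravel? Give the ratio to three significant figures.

Unit 1 (weathered granite): v = 8.28×0.0026/0.22 = 0.09785 m/d, t = 148/0.09785 = 1512 d
Unit 2 (clean gravel): v = 158×0.0026/0.29 = 1.417 m/d, t = 148/1.417 = 104.5 d
t(weathered granite) / t(clean gravel) = 1512/104.5 = 14.5

14.5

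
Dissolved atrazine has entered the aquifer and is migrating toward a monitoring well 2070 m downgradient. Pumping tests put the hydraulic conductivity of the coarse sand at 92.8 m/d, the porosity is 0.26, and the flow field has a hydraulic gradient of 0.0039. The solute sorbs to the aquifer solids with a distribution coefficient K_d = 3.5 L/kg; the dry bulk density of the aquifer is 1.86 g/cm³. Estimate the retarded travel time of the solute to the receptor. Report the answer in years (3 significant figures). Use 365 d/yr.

q = Ki = 92.8 × 0.0039 = 0.3619 m/d
Seepage velocity v = q / n = 0.3619 / 0.26 = 1.392 m/d
Retardation R = 1 + ρ_b·K_d/n = 1 + 1.86×3.5/0.26 = 26.04
Contaminant velocity v_c = v/R = 1.392/26.04 = 0.05346 m/d
t = L/v_c = 2070/0.05346 = 38720 d
   = 38720/365 = 106 yr

106 years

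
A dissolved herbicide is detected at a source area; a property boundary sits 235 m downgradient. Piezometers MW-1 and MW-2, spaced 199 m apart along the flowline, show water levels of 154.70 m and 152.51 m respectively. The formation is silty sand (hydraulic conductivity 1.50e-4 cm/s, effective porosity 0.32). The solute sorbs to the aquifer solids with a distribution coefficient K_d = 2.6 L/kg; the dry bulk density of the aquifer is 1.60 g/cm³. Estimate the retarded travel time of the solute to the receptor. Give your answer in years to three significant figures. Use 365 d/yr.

Hydraulic gradient i = (154.70 − 152.51) / 199 = 2.19 / 199 = 0.01101
K = 1.50e-4 cm/s × 864 = 0.1296 m/d
q = Ki = 0.1296 × 0.01101 = 0.001426 m/d
v = Ki/n = 0.1296·0.01101/0.32 = 0.004457 m/d
Retardation R = 1 + ρ_b·K_d/n = 1 + 1.60×2.6/0.32 = 14.00
Contaminant velocity v_c = v/R = 0.004457/14.00 = 3.184e-4 m/d
t = L/v_c = 235/3.184e-4 = 738200 d
   = 738200/365 = 2020 yr

2020 years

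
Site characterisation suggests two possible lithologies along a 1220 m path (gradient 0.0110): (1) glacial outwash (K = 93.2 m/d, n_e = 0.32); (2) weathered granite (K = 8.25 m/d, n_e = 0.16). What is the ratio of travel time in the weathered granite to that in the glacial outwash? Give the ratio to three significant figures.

Unit 1 (glacial outwash): v = 93.2×0.011/0.32 = 3.204 m/d, t = 1220/3.204 = 380.8 d
Unit 2 (weathered granite): v = 8.25×0.011/0.16 = 0.5672 m/d, t = 1220/0.5672 = 2151 d
t(weathered granite) / t(glacial outwash) = 2151/380.8 = 5.65

5.65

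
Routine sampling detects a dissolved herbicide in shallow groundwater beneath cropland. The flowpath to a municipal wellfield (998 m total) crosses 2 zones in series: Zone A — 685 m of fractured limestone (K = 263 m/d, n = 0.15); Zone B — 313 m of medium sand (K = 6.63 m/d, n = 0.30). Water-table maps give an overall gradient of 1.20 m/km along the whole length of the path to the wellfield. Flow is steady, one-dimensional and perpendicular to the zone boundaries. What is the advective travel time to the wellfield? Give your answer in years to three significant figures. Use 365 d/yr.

22.4 years

Continuity: the same q passes through each zone, so ΔH = q·Σ(L_j/K_j) — the zones act as resistances in series.
Σ(L/K) = 685/263 + 313/6.63 = 2.605 + 47.21 = 49.81 d
K_eq = L_total / Σ(L/K) = 998 / 49.81 = 20.03 m/d
q = K_eq · i = 20.03 × 0.0012 = 0.02404 m/d (same in every zone)
Zone A: v = q/n = 0.02404/0.15 = 0.1603 m/d → t_A = 685/0.1603 = 4274 d
Zone B: v = q/n = 0.02404/0.30 = 0.08014 m/d → t_B = 313/0.08014 = 3906 d
Total t = 4274 + 3906 = 8180 d
   = 8180 / 365 = 22.4 yr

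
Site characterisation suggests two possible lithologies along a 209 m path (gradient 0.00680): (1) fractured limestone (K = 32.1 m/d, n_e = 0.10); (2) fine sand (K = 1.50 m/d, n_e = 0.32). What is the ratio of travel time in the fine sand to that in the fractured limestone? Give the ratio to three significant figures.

68.5

Unit 1 (fractured limestone): v = 32.1×0.0068/0.10 = 2.183 m/d, t = 209/2.183 = 95.75 d
Unit 2 (fine sand): v = 1.50×0.0068/0.32 = 0.03187 m/d, t = 209/0.03187 = 6557 d
t(fine sand) / t(fractured limestone) = 6557/95.75 = 68.5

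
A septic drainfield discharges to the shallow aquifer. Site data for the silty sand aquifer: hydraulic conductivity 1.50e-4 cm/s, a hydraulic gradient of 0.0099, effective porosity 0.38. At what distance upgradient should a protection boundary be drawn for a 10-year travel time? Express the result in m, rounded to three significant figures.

12.3 m

K = 1.50e-4 cm/s × 864 = 0.1296 m/d
q = Ki = 0.1296 × 0.0099 = 0.001283 m/d
Average linear velocity = 0.001283 / 0.38 = 0.003376 m/d
T = 10 yr × 365 = 3650 d
L = v × T = 0.003376 × 3650 = 12.32 m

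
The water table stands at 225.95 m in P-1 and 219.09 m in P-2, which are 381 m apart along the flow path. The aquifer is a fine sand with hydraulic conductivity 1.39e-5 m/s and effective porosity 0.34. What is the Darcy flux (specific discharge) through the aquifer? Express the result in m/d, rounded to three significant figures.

Hydraulic gradient i = (225.95 − 219.09) / 381 = 6.86 / 381 = 0.01801
K = 1.39e-5 m/s × 86400 s/d = 1.201 m/d
q = Ki = 1.201 × 0.01801 = 0.02162 m/d

0.0216 m/d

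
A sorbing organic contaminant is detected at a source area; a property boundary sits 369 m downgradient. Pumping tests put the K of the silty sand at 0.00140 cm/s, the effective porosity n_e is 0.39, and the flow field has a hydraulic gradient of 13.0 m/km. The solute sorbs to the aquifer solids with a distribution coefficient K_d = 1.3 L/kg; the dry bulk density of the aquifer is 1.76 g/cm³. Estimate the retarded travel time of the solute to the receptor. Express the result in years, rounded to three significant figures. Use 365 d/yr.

172 years

K = 0.00140 cm/s × 864 = 1.210 m/d
q = Ki = 1.210 × 0.013 = 0.01572 m/d
Seepage velocity v = q / n = 0.01572 / 0.39 = 0.04032 m/d
Retardation R = 1 + ρ_b·K_d/n = 1 + 1.76×1.3/0.39 = 6.867
Contaminant velocity v_c = v/R = 0.04032/6.867 = 0.005872 m/d
t = L/v_c = 369/0.005872 = 62840 d
   = 62840/365 = 172 yr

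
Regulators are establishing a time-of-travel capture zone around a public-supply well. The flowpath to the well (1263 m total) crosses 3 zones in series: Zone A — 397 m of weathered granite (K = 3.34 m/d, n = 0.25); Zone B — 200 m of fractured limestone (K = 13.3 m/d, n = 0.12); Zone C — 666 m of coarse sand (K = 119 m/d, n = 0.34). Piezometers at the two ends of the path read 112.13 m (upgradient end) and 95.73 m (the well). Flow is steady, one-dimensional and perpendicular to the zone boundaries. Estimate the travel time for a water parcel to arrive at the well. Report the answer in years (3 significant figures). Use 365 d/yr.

8.15 years

Total head drop ΔH = 112.13 − 95.73 = 16.40 m
Steady 1-D flow in series ⇒ the Darcy flux q is identical in every zone and the zone head losses add (resistances L/K in series).
Σ(L/K) = 397/3.34 + 200/13.3 + 666/119 = 118.9 + 15.04 + 5.597 = 139.5 d
q = ΔH / Σ(L/K) = 16.40 / 139.5 = 0.1176 m/d (same in every zone)
Zone A: v = q/n = 0.1176/0.25 = 0.4703 m/d → t_A = 397/0.4703 = 844.2 d
Zone B: v = q/n = 0.1176/0.12 = 0.9797 m/d → t_B = 200/0.9797 = 204.1 d
Zone C: v = q/n = 0.1176/0.34 = 0.3458 m/d → t_C = 666/0.3458 = 1926 d
Total t = 844.2 + 204.1 + 1926 = 2974 d
   = 2974 / 365 = 8.15 yr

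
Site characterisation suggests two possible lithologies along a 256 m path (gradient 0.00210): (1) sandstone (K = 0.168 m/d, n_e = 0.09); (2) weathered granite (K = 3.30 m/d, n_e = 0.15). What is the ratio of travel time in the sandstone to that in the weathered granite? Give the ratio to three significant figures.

11.8

Unit 1 (sandstone): v = 0.168×0.0021/0.09 = 0.003920 m/d, t = 256/0.003920 = 65310 d
Unit 2 (weathered granite): v = 3.30×0.0021/0.15 = 0.04620 m/d, t = 256/0.04620 = 5541 d
t(sandstone) / t(weathered granite) = 65310/5541 = 11.8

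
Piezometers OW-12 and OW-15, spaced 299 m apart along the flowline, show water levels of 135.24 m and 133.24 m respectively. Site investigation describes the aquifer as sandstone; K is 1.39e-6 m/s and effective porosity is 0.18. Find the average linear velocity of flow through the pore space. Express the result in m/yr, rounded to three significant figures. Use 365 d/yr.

Hydraulic gradient i = (135.24 − 133.24) / 299 = 2.00 / 299 = 0.006689
K = 1.39e-6 m/s × 86400 s/d = 0.1201 m/d
Specific discharge q = 0.1201 × 0.006689 = 8.033e-4 m/d
Average linear velocity = 8.033e-4 / 0.18 = 0.004463 m/d
   = 0.004463 × 365 = 1.63 m/yr

1.63 m/yr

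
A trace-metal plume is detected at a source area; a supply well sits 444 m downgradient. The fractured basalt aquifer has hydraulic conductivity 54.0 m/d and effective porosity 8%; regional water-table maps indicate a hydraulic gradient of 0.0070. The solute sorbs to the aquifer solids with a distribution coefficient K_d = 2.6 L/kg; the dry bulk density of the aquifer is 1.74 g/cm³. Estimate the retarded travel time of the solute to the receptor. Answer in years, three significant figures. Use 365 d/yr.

14.8 years

Specific discharge q = 54.0 × 0.0070 = 0.3780 m/d
Average linear velocity = 0.3780 / 0.08 = 4.725 m/d
Retardation R = 1 + ρ_b·K_d/n = 1 + 1.74×2.6/0.08 = 57.55
Contaminant velocity v_c = v/R = 4.725/57.55 = 0.08210 m/d
t = L/v_c = 444/0.08210 = 5408 d
   = 5408/365 = 14.8 yr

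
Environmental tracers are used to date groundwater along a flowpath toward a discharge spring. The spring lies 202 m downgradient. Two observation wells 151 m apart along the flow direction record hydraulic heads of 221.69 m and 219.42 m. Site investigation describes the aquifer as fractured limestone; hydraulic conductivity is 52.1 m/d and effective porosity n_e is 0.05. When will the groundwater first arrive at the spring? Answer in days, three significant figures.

Hydraulic gradient i = (221.69 − 219.42) / 151 = 2.27 / 151 = 0.01503
q = Ki = 52.1 × 0.01503 = 0.7832 m/d
Average linear velocity = 0.7832 / 0.05 = 15.66 m/d
t = L / v = 202 / 15.66 = 12.90 d

12.9 days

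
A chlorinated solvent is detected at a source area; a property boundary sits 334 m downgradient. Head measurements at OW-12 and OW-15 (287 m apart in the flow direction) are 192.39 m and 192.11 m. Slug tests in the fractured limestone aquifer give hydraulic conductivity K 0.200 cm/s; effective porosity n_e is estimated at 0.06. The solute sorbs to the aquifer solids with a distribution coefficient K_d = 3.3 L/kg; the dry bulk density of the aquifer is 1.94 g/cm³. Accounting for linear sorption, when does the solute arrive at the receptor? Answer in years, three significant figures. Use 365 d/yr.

35.1 years

Hydraulic gradient i = (192.39 − 192.11) / 287 = 0.28 / 287 = 9.756e-4
K = 0.200 cm/s × 864 = 172.8 m/d
Darcy flux q = K·i = 172.8 × 9.756e-4 = 0.1686 m/d
Average linear velocity = 0.1686 / 0.06 = 2.810 m/d
Retardation R = 1 + ρ_b·K_d/n = 1 + 1.94×3.3/0.06 = 107.7
Contaminant velocity v_c = v/R = 2.810/107.7 = 0.02609 m/d
t = L/v_c = 334/0.02609 = 12800 d
   = 12800/365 = 35.1 yr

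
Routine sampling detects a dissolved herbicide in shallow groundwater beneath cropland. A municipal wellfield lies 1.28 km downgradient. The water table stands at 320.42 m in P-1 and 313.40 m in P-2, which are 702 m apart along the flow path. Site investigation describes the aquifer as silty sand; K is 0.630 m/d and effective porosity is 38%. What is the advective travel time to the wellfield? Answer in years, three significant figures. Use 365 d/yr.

212 years

Hydraulic gradient i = (320.42 − 313.40) / 702 = 7.02 / 702 = 0.01000
Darcy flux q = K·i = 0.630 × 0.01000 = 0.006300 m/d
Average linear velocity = 0.006300 / 0.38 = 0.01658 m/d
L = 1.28 km = 1280 m
t = L / v = 1280 / 0.01658 = 77210 d
   = 77210 / 365 = 212 yr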